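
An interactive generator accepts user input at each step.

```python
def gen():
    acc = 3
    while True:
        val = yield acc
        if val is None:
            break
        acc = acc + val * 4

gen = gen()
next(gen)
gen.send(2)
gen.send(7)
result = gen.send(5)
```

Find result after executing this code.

Step 1: next() -> yield acc=3.
Step 2: send(2) -> val=2, acc = 3 + 2*4 = 11, yield 11.
Step 3: send(7) -> val=7, acc = 11 + 7*4 = 39, yield 39.
Step 4: send(5) -> val=5, acc = 39 + 5*4 = 59, yield 59.
Therefore result = 59.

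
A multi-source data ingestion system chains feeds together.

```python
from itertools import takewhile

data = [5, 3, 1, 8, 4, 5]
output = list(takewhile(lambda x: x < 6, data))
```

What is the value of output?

Step 1: takewhile stops at first element >= 6:
  5 < 6: take
  3 < 6: take
  1 < 6: take
  8 >= 6: stop
Therefore output = [5, 3, 1].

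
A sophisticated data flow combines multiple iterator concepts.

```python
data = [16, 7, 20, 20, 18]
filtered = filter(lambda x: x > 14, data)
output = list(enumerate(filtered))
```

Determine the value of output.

Step 1: Filter [16, 7, 20, 20, 18] for > 14: [16, 20, 20, 18].
Step 2: enumerate re-indexes from 0: [(0, 16), (1, 20), (2, 20), (3, 18)].
Therefore output = [(0, 16), (1, 20), (2, 20), (3, 18)].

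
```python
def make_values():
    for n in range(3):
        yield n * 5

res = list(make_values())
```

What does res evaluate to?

Step 1: For each n in range(3), yield n * 5:
  n=0: yield 0 * 5 = 0
  n=1: yield 1 * 5 = 5
  n=2: yield 2 * 5 = 10
Therefore res = [0, 5, 10].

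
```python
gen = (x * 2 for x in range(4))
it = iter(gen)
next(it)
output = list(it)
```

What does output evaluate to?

Step 1: Generator produces [0, 2, 4, 6].
Step 2: next(it) consumes first element (0).
Step 3: list(it) collects remaining: [2, 4, 6].
Therefore output = [2, 4, 6].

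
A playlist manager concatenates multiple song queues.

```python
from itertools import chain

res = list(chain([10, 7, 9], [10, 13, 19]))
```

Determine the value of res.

Step 1: chain() concatenates iterables: [10, 7, 9] + [10, 13, 19].
Therefore res = [10, 7, 9, 10, 13, 19].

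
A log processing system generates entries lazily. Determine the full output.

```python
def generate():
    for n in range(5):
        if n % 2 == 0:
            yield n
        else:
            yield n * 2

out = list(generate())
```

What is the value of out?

Step 1: For each n in range(5), yield n if even, else n*2:
  n=0 (even): yield 0
  n=1 (odd): yield 1*2 = 2
  n=2 (even): yield 2
  n=3 (odd): yield 3*2 = 6
  n=4 (even): yield 4
Therefore out = [0, 2, 2, 6, 4].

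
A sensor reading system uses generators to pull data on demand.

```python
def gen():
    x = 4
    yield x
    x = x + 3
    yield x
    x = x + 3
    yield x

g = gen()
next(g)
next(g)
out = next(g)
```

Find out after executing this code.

Step 1: Trace through generator execution:
  Yield 1: x starts at 4, yield 4
  Yield 2: x = 4 + 3 = 7, yield 7
  Yield 3: x = 7 + 3 = 10, yield 10
Step 2: First next() gets 4, second next() gets the second value, third next() yields 10.
Therefore out = 10.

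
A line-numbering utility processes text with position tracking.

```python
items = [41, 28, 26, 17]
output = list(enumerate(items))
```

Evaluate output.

Step 1: enumerate pairs each element with its index:
  (0, 41)
  (1, 28)
  (2, 26)
  (3, 17)
Therefore output = [(0, 41), (1, 28), (2, 26), (3, 17)].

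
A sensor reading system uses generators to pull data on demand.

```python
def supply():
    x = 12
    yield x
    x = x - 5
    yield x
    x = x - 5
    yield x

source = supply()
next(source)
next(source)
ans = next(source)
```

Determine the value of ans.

Step 1: Trace through generator execution:
  Yield 1: x starts at 12, yield 12
  Yield 2: x = 12 - 5 = 7, yield 7
  Yield 3: x = 7 - 5 = 2, yield 2
Step 2: First next() gets 12, second next() gets the second value, third next() yields 2.
Therefore ans = 2.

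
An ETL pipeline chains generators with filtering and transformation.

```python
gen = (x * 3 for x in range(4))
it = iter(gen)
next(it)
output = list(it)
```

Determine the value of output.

Step 1: Generator produces [0, 3, 6, 9].
Step 2: next(it) consumes first element (0).
Step 3: list(it) collects remaining: [3, 6, 9].
Therefore output = [3, 6, 9].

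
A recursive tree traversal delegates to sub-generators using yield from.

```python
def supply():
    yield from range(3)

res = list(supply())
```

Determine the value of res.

Step 1: yield from delegates to the iterable, yielding each element.
Step 2: Collected values: [0, 1, 2].
Therefore res = [0, 1, 2].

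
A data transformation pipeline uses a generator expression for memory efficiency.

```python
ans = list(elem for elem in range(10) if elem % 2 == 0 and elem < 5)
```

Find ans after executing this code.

Step 1: Filter range(10) where elem % 2 == 0 and elem < 5:
  elem=0: both conditions met, included
  elem=1: excluded (1 % 2 != 0)
  elem=2: both conditions met, included
  elem=3: excluded (3 % 2 != 0)
  elem=4: both conditions met, included
  elem=5: excluded (5 % 2 != 0, 5 >= 5)
  elem=6: excluded (6 >= 5)
  elem=7: excluded (7 % 2 != 0, 7 >= 5)
  elem=8: excluded (8 >= 5)
  elem=9: excluded (9 % 2 != 0, 9 >= 5)
Therefore ans = [0, 2, 4].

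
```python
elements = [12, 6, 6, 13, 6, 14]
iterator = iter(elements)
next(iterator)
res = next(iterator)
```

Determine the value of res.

Step 1: Create iterator over [12, 6, 6, 13, 6, 14].
Step 2: next() consumes 12.
Step 3: next() returns 6.
Therefore res = 6.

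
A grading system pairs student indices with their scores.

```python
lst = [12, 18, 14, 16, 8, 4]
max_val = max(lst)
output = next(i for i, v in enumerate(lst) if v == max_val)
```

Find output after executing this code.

Step 1: max([12, 18, 14, 16, 8, 4]) = 18.
Step 2: Find first index where value == 18:
  Index 0: 12 != 18
  Index 1: 18 == 18, found!
Therefore output = 1.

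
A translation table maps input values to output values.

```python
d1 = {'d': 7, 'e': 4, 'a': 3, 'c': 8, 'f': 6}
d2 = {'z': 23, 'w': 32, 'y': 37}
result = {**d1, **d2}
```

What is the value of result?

Step 1: Merge d1 and d2 (d2 values override on key conflicts).
Step 2: d1 has keys ['d', 'e', 'a', 'c', 'f'], d2 has keys ['z', 'w', 'y'].
Therefore result = {'d': 7, 'e': 4, 'a': 3, 'c': 8, 'f': 6, 'z': 23, 'w': 32, 'y': 37}.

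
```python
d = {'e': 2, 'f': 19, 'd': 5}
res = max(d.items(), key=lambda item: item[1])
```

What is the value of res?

Step 1: Find item with maximum value:
  ('e', 2)
  ('f', 19)
  ('d', 5)
Step 2: Maximum value is 19 at key 'f'.
Therefore res = ('f', 19).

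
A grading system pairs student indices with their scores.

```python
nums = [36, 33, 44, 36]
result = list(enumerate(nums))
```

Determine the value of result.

Step 1: enumerate pairs each element with its index:
  (0, 36)
  (1, 33)
  (2, 44)
  (3, 36)
Therefore result = [(0, 36), (1, 33), (2, 44), (3, 36)].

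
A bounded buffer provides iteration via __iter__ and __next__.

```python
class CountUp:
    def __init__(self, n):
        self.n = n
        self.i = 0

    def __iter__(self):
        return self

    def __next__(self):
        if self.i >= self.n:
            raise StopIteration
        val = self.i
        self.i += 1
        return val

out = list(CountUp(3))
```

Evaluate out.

Step 1: CountUp(3) creates an iterator counting 0 to 2.
Step 2: list() consumes all values: [0, 1, 2].
Therefore out = [0, 1, 2].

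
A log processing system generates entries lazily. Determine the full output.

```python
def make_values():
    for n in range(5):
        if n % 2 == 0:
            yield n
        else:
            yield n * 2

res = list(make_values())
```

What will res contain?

Step 1: For each n in range(5), yield n if even, else n*2:
  n=0 (even): yield 0
  n=1 (odd): yield 1*2 = 2
  n=2 (even): yield 2
  n=3 (odd): yield 3*2 = 6
  n=4 (even): yield 4
Therefore res = [0, 2, 2, 6, 4].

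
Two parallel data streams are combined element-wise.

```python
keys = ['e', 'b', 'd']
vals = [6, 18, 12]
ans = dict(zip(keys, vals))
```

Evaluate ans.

Step 1: zip pairs keys with values:
  'e' -> 6
  'b' -> 18
  'd' -> 12
Therefore ans = {'e': 6, 'b': 18, 'd': 12}.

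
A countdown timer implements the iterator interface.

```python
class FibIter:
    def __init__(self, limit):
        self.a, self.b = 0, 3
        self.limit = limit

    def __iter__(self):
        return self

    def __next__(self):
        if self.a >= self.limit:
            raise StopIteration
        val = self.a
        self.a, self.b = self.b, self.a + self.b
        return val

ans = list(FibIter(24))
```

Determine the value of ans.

Step 1: Fibonacci-like sequence (a=0, b=3) until >= 24:
  Yield 0, then a,b = 3,3
  Yield 3, then a,b = 3,6
  Yield 3, then a,b = 6,9
  Yield 6, then a,b = 9,15
  Yield 9, then a,b = 15,24
  Yield 15, then a,b = 24,39
Step 2: 24 >= 24, stop.
Therefore ans = [0, 3, 3, 6, 9, 15].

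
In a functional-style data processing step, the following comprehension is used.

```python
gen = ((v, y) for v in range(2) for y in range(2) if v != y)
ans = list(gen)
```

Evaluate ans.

Step 1: Nested generator over range(2) x range(2) where v != y:
  (0, 0): excluded (v == y)
  (0, 1): included
  (1, 0): included
  (1, 1): excluded (v == y)
Therefore ans = [(0, 1), (1, 0)].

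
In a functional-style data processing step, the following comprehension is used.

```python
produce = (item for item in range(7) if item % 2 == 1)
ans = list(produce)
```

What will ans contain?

Step 1: Filter range(7) keeping only odd values:
  item=0: even, excluded
  item=1: odd, included
  item=2: even, excluded
  item=3: odd, included
  item=4: even, excluded
  item=5: odd, included
  item=6: even, excluded
Therefore ans = [1, 3, 5].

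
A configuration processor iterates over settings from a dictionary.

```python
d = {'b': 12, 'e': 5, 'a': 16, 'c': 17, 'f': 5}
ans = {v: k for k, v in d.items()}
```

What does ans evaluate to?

Step 1: Invert dict (swap keys and values):
  'b': 12 -> 12: 'b'
  'e': 5 -> 5: 'e'
  'a': 16 -> 16: 'a'
  'c': 17 -> 17: 'c'
  'f': 5 -> 5: 'f'
Therefore ans = {12: 'b', 5: 'f', 16: 'a', 17: 'c'}.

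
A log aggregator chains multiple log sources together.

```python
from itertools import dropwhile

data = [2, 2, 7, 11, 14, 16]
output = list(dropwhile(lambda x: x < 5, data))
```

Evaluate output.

Step 1: dropwhile drops elements while < 5:
  2 < 5: dropped
  2 < 5: dropped
  7: kept (dropping stopped)
Step 2: Remaining elements kept regardless of condition.
Therefore output = [7, 11, 14, 16].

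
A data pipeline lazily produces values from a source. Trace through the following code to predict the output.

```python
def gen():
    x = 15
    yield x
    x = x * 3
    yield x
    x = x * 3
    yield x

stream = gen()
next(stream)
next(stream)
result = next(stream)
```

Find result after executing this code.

Step 1: Trace through generator execution:
  Yield 1: x starts at 15, yield 15
  Yield 2: x = 15 * 3 = 45, yield 45
  Yield 3: x = 45 * 3 = 135, yield 135
Step 2: First next() gets 15, second next() gets the second value, third next() yields 135.
Therefore result = 135.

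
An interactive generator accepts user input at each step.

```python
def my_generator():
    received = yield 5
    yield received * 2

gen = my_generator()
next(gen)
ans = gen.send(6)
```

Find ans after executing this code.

Step 1: next(gen) advances to first yield, producing 5.
Step 2: send(6) resumes, received = 6.
Step 3: yield received * 2 = 6 * 2 = 12.
Therefore ans = 12.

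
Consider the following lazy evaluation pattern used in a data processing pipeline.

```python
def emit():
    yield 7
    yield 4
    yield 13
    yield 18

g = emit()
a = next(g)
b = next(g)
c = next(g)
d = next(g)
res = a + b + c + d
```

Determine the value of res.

Step 1: Create generator and consume all values:
  a = next(g) = 7
  b = next(g) = 4
  c = next(g) = 13
  d = next(g) = 18
Step 2: res = 7 + 4 + 13 + 18 = 42.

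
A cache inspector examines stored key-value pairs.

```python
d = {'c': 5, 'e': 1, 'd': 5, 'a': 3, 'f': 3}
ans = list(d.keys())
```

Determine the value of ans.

Step 1: d.keys() returns the dictionary keys in insertion order.
Therefore ans = ['c', 'e', 'd', 'a', 'f'].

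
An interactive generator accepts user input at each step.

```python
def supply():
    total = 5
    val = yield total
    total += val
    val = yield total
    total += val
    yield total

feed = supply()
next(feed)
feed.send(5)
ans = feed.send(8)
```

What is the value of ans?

Step 1: next() -> yield total=5.
Step 2: send(5) -> val=5, total = 5+5 = 10, yield 10.
Step 3: send(8) -> val=8, total = 10+8 = 18, yield 18.
Therefore ans = 18.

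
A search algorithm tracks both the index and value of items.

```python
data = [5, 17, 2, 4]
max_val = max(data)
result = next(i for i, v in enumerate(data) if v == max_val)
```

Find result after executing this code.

Step 1: max([5, 17, 2, 4]) = 17.
Step 2: Find first index where value == 17:
  Index 0: 5 != 17
  Index 1: 17 == 17, found!
Therefore result = 1.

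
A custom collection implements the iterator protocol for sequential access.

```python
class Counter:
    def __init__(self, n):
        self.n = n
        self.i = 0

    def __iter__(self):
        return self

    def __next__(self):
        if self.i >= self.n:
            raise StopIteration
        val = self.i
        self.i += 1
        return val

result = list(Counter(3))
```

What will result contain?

Step 1: Counter(3) creates an iterator counting 0 to 2.
Step 2: list() consumes all values: [0, 1, 2].
Therefore result = [0, 1, 2].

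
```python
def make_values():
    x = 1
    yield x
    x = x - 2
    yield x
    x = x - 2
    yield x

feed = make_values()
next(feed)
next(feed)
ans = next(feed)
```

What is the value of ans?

Step 1: Trace through generator execution:
  Yield 1: x starts at 1, yield 1
  Yield 2: x = 1 - 2 = -1, yield -1
  Yield 3: x = -1 - 2 = -3, yield -3
Step 2: First next() gets 1, second next() gets the second value, third next() yields -3.
Therefore ans = -3.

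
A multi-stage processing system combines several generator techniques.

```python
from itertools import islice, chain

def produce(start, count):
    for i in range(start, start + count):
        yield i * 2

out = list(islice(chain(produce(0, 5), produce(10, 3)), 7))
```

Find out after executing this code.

Step 1: produce(0, 5) yields [0, 2, 4, 6, 8].
Step 2: produce(10, 3) yields [20, 22, 24].
Step 3: chain concatenates: [0, 2, 4, 6, 8, 20, 22, 24].
Step 4: islice takes first 7: [0, 2, 4, 6, 8, 20, 22].
Therefore out = [0, 2, 4, 6, 8, 20, 22].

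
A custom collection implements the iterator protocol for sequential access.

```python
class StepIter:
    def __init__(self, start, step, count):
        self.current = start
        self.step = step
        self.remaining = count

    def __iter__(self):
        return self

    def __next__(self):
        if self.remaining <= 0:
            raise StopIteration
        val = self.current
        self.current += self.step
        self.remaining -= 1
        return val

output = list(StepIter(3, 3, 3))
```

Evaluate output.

Step 1: StepIter starts at 3, increments by 3, for 3 steps:
  Yield 3, then current += 3
  Yield 6, then current += 3
  Yield 9, then current += 3
Therefore output = [3, 6, 9].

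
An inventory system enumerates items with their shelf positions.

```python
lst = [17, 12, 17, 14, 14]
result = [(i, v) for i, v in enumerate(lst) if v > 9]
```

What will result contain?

Step 1: Filter enumerate([17, 12, 17, 14, 14]) keeping v > 9:
  (0, 17): 17 > 9, included
  (1, 12): 12 > 9, included
  (2, 17): 17 > 9, included
  (3, 14): 14 > 9, included
  (4, 14): 14 > 9, included
Therefore result = [(0, 17), (1, 12), (2, 17), (3, 14), (4, 14)].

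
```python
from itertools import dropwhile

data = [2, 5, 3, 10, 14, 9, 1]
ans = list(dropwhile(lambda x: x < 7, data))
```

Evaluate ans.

Step 1: dropwhile drops elements while < 7:
  2 < 7: dropped
  5 < 7: dropped
  3 < 7: dropped
  10: kept (dropping stopped)
Step 2: Remaining elements kept regardless of condition.
Therefore ans = [10, 14, 9, 1].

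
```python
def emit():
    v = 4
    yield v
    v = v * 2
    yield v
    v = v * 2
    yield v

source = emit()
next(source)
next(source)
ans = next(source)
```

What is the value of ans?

Step 1: Trace through generator execution:
  Yield 1: v starts at 4, yield 4
  Yield 2: v = 4 * 2 = 8, yield 8
  Yield 3: v = 8 * 2 = 16, yield 16
Step 2: First next() gets 4, second next() gets the second value, third next() yields 16.
Therefore ans = 16.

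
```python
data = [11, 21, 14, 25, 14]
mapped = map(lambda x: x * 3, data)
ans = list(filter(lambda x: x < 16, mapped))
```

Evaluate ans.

Step 1: Map x * 3:
  11 -> 33
  21 -> 63
  14 -> 42
  25 -> 75
  14 -> 42
Step 2: Filter for < 16:
  33: removed
  63: removed
  42: removed
  75: removed
  42: removed
Therefore ans = [].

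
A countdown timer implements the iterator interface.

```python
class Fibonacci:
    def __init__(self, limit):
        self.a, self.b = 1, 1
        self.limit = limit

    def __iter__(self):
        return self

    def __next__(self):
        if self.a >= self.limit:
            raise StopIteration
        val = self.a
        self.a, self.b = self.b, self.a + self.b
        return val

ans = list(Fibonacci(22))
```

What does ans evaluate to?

Step 1: Fibonacci-like sequence (a=1, b=1) until >= 22:
  Yield 1, then a,b = 1,2
  Yield 1, then a,b = 2,3
  Yield 2, then a,b = 3,5
  Yield 3, then a,b = 5,8
  Yield 5, then a,b = 8,13
  Yield 8, then a,b = 13,21
  Yield 13, then a,b = 21,34
  Yield 21, then a,b = 34,55
Step 2: 34 >= 22, stop.
Therefore ans = [1, 1, 2, 3, 5, 8, 13, 21].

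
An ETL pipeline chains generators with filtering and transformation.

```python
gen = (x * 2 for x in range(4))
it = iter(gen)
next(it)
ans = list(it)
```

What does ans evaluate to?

Step 1: Generator produces [0, 2, 4, 6].
Step 2: next(it) consumes first element (0).
Step 3: list(it) collects remaining: [2, 4, 6].
Therefore ans = [2, 4, 6].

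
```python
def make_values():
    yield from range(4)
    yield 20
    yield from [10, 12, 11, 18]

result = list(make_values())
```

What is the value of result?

Step 1: Trace yields in order:
  yield 0
  yield 1
  yield 2
  yield 3
  yield 20
  yield 10
  yield 12
  yield 11
  yield 18
Therefore result = [0, 1, 2, 3, 20, 10, 12, 11, 18].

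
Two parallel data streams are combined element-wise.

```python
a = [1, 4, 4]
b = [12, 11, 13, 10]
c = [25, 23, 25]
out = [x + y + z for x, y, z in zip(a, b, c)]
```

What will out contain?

Step 1: zip three lists (truncates to shortest, len=3):
  1 + 12 + 25 = 38
  4 + 11 + 23 = 38
  4 + 13 + 25 = 42
Therefore out = [38, 38, 42].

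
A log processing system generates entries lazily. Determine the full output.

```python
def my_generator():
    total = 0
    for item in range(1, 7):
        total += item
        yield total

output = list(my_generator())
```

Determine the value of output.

Step 1: Generator accumulates running sum:
  item=1: total = 1, yield 1
  item=2: total = 3, yield 3
  item=3: total = 6, yield 6
  item=4: total = 10, yield 10
  item=5: total = 15, yield 15
  item=6: total = 21, yield 21
Therefore output = [1, 3, 6, 10, 15, 21].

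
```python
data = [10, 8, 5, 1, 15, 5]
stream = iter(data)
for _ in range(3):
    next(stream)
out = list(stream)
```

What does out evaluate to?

Step 1: Create iterator over [10, 8, 5, 1, 15, 5].
Step 2: Advance 3 positions (consuming [10, 8, 5]).
Step 3: list() collects remaining elements: [1, 15, 5].
Therefore out = [1, 15, 5].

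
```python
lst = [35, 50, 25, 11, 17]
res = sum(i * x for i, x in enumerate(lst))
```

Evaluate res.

Step 1: Compute i * x for each (i, x) in enumerate([35, 50, 25, 11, 17]):
  i=0, x=35: 0*35 = 0
  i=1, x=50: 1*50 = 50
  i=2, x=25: 2*25 = 50
  i=3, x=11: 3*11 = 33
  i=4, x=17: 4*17 = 68
Step 2: sum = 0 + 50 + 50 + 33 + 68 = 201.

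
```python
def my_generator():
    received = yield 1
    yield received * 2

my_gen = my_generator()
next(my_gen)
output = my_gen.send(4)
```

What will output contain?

Step 1: next(my_gen) advances to first yield, producing 1.
Step 2: send(4) resumes, received = 4.
Step 3: yield received * 2 = 4 * 2 = 8.
Therefore output = 8.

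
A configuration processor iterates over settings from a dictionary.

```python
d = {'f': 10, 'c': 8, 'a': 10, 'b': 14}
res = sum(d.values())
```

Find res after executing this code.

Step 1: d.values() = [10, 8, 10, 14].
Step 2: sum = 42.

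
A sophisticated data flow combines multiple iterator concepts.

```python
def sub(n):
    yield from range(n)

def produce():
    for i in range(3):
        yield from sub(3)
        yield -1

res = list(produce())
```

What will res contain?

Step 1: For each i in range(3):
  i=0: yield from sub(3) -> [0, 1, 2], then yield -1
  i=1: yield from sub(3) -> [0, 1, 2], then yield -1
  i=2: yield from sub(3) -> [0, 1, 2], then yield -1
Therefore res = [0, 1, 2, -1, 0, 1, 2, -1, 0, 1, 2, -1].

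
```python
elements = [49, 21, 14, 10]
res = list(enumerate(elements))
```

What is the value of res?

Step 1: enumerate pairs each element with its index:
  (0, 49)
  (1, 21)
  (2, 14)
  (3, 10)
Therefore res = [(0, 49), (1, 21), (2, 14), (3, 10)].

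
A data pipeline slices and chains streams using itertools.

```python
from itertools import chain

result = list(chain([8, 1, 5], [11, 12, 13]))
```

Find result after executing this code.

Step 1: chain() concatenates iterables: [8, 1, 5] + [11, 12, 13].
Therefore result = [8, 1, 5, 11, 12, 13].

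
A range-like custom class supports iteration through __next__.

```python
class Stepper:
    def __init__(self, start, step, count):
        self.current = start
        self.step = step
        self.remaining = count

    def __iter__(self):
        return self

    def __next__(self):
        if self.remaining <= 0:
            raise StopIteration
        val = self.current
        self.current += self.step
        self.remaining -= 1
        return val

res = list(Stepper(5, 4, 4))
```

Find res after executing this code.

Step 1: Stepper starts at 5, increments by 4, for 4 steps:
  Yield 5, then current += 4
  Yield 9, then current += 4
  Yield 13, then current += 4
  Yield 17, then current += 4
Therefore res = [5, 9, 13, 17].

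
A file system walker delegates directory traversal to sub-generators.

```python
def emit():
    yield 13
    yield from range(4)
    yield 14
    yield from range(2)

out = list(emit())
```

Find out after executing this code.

Step 1: Trace yields in order:
  yield 13
  yield 0
  yield 1
  yield 2
  yield 3
  yield 14
  yield 0
  yield 1
Therefore out = [13, 0, 1, 2, 3, 14, 0, 1].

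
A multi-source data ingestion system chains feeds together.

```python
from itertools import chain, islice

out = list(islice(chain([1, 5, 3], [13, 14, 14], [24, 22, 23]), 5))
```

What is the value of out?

Step 1: chain([1, 5, 3], [13, 14, 14], [24, 22, 23]) = [1, 5, 3, 13, 14, 14, 24, 22, 23].
Step 2: islice takes first 5 elements: [1, 5, 3, 13, 14].
Therefore out = [1, 5, 3, 13, 14].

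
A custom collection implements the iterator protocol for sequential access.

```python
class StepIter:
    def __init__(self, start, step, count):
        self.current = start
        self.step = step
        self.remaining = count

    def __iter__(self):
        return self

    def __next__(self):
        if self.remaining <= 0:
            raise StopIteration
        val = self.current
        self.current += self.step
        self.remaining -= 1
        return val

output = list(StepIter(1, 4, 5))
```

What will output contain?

Step 1: StepIter starts at 1, increments by 4, for 5 steps:
  Yield 1, then current += 4
  Yield 5, then current += 4
  Yield 9, then current += 4
  Yield 13, then current += 4
  Yield 17, then current += 4
Therefore output = [1, 5, 9, 13, 17].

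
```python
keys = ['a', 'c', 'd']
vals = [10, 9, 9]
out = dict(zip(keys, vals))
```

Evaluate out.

Step 1: zip pairs keys with values:
  'a' -> 10
  'c' -> 9
  'd' -> 9
Therefore out = {'a': 10, 'c': 9, 'd': 9}.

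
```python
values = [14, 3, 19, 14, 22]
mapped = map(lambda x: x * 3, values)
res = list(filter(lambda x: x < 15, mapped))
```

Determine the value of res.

Step 1: Map x * 3:
  14 -> 42
  3 -> 9
  19 -> 57
  14 -> 42
  22 -> 66
Step 2: Filter for < 15:
  42: removed
  9: kept
  57: removed
  42: removed
  66: removed
Therefore res = [9].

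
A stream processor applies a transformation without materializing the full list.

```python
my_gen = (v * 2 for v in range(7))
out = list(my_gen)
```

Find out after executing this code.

Step 1: For each v in range(7), compute v*2:
  v=0: 0*2 = 0
  v=1: 1*2 = 2
  v=2: 2*2 = 4
  v=3: 3*2 = 6
  v=4: 4*2 = 8
  v=5: 5*2 = 10
  v=6: 6*2 = 12
Therefore out = [0, 2, 4, 6, 8, 10, 12].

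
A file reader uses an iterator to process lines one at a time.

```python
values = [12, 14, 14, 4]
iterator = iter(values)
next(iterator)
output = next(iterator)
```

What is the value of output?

Step 1: Create iterator over [12, 14, 14, 4].
Step 2: next() consumes 12.
Step 3: next() returns 14.
Therefore output = 14.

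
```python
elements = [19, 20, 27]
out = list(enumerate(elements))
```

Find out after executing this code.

Step 1: enumerate pairs each element with its index:
  (0, 19)
  (1, 20)
  (2, 27)
Therefore out = [(0, 19), (1, 20), (2, 27)].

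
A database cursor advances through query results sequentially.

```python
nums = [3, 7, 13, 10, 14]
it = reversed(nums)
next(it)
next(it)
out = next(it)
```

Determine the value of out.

Step 1: reversed([3, 7, 13, 10, 14]) gives iterator: [14, 10, 13, 7, 3].
Step 2: First next() = 14, second next() = 10.
Step 3: Third next() = 13.
Therefore out = 13.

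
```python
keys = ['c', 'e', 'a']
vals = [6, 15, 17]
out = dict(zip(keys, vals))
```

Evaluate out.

Step 1: zip pairs keys with values:
  'c' -> 6
  'e' -> 15
  'a' -> 17
Therefore out = {'c': 6, 'e': 15, 'a': 17}.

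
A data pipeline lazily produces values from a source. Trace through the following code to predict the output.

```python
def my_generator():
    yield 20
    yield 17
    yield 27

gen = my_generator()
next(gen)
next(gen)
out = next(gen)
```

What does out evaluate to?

Step 1: my_generator() creates a generator.
Step 2: next(gen) yields 20 (consumed and discarded).
Step 3: next(gen) yields 17 (consumed and discarded).
Step 4: next(gen) yields 27, assigned to out.
Therefore out = 27.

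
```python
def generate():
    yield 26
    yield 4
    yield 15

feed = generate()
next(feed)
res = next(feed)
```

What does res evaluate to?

Step 1: generate() creates a generator.
Step 2: next(feed) yields 26 (consumed and discarded).
Step 3: next(feed) yields 4, assigned to res.
Therefore res = 4.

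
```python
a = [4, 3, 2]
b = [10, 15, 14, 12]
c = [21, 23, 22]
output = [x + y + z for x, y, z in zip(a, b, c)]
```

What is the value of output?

Step 1: zip three lists (truncates to shortest, len=3):
  4 + 10 + 21 = 35
  3 + 15 + 23 = 41
  2 + 14 + 22 = 38
Therefore output = [35, 41, 38].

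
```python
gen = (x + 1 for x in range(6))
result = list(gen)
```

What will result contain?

Step 1: For each x in range(6), compute x+1:
  x=0: 0+1 = 1
  x=1: 1+1 = 2
  x=2: 2+1 = 3
  x=3: 3+1 = 4
  x=4: 4+1 = 5
  x=5: 5+1 = 6
Therefore result = [1, 2, 3, 4, 5, 6].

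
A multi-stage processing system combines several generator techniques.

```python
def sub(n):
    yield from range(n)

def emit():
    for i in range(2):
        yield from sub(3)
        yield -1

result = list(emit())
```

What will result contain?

Step 1: For each i in range(2):
  i=0: yield from sub(3) -> [0, 1, 2], then yield -1
  i=1: yield from sub(3) -> [0, 1, 2], then yield -1
Therefore result = [0, 1, 2, -1, 0, 1, 2, -1].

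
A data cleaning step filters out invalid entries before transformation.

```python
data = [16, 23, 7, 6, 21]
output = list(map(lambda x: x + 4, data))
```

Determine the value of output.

Step 1: Apply lambda x: x + 4 to each element:
  16 -> 20
  23 -> 27
  7 -> 11
  6 -> 10
  21 -> 25
Therefore output = [20, 27, 11, 10, 25].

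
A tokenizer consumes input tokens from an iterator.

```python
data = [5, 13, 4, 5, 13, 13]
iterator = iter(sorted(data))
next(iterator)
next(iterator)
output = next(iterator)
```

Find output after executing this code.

Step 1: sorted([5, 13, 4, 5, 13, 13]) = [4, 5, 5, 13, 13, 13].
Step 2: Create iterator and skip 2 elements.
Step 3: next() returns 5.
Therefore output = 5.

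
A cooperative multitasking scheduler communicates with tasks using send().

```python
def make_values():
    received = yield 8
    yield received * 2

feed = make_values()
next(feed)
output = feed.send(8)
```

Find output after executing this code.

Step 1: next(feed) advances to first yield, producing 8.
Step 2: send(8) resumes, received = 8.
Step 3: yield received * 2 = 8 * 2 = 16.
Therefore output = 16.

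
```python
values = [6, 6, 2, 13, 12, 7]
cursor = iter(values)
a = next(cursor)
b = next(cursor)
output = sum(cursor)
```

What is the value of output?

Step 1: Create iterator over [6, 6, 2, 13, 12, 7].
Step 2: a = next() = 6, b = next() = 6.
Step 3: sum() of remaining [2, 13, 12, 7] = 34.
Therefore output = 34.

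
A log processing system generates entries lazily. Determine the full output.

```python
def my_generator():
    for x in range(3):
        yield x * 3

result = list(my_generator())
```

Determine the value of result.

Step 1: For each x in range(3), yield x * 3:
  x=0: yield 0 * 3 = 0
  x=1: yield 1 * 3 = 3
  x=2: yield 2 * 3 = 6
Therefore result = [0, 3, 6].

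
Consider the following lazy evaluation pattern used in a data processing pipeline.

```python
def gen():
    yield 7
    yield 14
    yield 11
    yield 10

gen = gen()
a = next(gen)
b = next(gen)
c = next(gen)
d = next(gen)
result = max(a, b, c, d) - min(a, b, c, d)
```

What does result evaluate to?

Step 1: Create generator and consume all values:
  a = next(gen) = 7
  b = next(gen) = 14
  c = next(gen) = 11
  d = next(gen) = 10
Step 2: max = 14, min = 7, result = 14 - 7 = 7.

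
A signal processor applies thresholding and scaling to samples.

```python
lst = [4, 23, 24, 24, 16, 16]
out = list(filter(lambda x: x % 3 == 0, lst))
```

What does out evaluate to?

Step 1: Filter elements divisible by 3:
  4 % 3 = 1: removed
  23 % 3 = 2: removed
  24 % 3 = 0: kept
  24 % 3 = 0: kept
  16 % 3 = 1: removed
  16 % 3 = 1: removed
Therefore out = [24, 24].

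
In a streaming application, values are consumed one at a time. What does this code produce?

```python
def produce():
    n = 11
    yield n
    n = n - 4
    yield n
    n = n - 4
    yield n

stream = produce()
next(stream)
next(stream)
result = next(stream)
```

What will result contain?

Step 1: Trace through generator execution:
  Yield 1: n starts at 11, yield 11
  Yield 2: n = 11 - 4 = 7, yield 7
  Yield 3: n = 7 - 4 = 3, yield 3
Step 2: First next() gets 11, second next() gets the second value, third next() yields 3.
Therefore result = 3.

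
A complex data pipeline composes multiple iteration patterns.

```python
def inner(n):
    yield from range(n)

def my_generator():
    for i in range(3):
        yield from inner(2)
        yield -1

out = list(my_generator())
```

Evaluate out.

Step 1: For each i in range(3):
  i=0: yield from inner(2) -> [0, 1], then yield -1
  i=1: yield from inner(2) -> [0, 1], then yield -1
  i=2: yield from inner(2) -> [0, 1], then yield -1
Therefore out = [0, 1, -1, 0, 1, -1, 0, 1, -1].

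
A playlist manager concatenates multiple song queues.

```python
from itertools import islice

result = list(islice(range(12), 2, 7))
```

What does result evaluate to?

Step 1: islice(range(12), 2, 7) takes elements at indices [2, 7).
Step 2: Elements: [2, 3, 4, 5, 6].
Therefore result = [2, 3, 4, 5, 6].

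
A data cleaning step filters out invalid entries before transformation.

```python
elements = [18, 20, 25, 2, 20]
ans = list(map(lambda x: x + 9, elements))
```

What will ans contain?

Step 1: Apply lambda x: x + 9 to each element:
  18 -> 27
  20 -> 29
  25 -> 34
  2 -> 11
  20 -> 29
Therefore ans = [27, 29, 34, 11, 29].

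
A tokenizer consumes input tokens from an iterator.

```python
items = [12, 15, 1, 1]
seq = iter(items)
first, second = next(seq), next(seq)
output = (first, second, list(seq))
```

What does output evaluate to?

Step 1: Create iterator over [12, 15, 1, 1].
Step 2: first = 12, second = 15.
Step 3: Remaining elements: [1, 1].
Therefore output = (12, 15, [1, 1]).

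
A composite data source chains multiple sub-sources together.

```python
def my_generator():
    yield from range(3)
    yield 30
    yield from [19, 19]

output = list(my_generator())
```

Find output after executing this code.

Step 1: Trace yields in order:
  yield 0
  yield 1
  yield 2
  yield 30
  yield 19
  yield 19
Therefore output = [0, 1, 2, 30, 19, 19].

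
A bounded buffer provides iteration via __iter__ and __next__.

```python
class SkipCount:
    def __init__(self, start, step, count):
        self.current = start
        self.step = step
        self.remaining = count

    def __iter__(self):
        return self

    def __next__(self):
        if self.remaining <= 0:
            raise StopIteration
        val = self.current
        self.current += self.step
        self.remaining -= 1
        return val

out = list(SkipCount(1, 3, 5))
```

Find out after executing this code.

Step 1: SkipCount starts at 1, increments by 3, for 5 steps:
  Yield 1, then current += 3
  Yield 4, then current += 3
  Yield 7, then current += 3
  Yield 10, then current += 3
  Yield 13, then current += 3
Therefore out = [1, 4, 7, 10, 13].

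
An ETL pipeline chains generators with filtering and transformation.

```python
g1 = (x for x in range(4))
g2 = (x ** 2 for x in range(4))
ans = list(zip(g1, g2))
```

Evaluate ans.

Step 1: g1 produces [0, 1, 2, 3].
Step 2: g2 produces [0, 1, 4, 9].
Step 3: zip pairs them: [(0, 0), (1, 1), (2, 4), (3, 9)].
Therefore ans = [(0, 0), (1, 1), (2, 4), (3, 9)].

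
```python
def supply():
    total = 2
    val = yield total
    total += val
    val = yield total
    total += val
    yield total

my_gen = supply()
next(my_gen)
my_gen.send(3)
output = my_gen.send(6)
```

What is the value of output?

Step 1: next() -> yield total=2.
Step 2: send(3) -> val=3, total = 2+3 = 5, yield 5.
Step 3: send(6) -> val=6, total = 5+6 = 11, yield 11.
Therefore output = 11.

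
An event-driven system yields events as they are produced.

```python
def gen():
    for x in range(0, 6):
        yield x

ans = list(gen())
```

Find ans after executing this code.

Step 1: The generator yields each value from range(0, 6).
Step 2: list() consumes all yields: [0, 1, 2, 3, 4, 5].
Therefore ans = [0, 1, 2, 3, 4, 5].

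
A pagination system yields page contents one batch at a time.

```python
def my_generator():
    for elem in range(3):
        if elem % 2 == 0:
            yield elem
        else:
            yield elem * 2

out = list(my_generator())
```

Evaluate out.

Step 1: For each elem in range(3), yield elem if even, else elem*2:
  elem=0 (even): yield 0
  elem=1 (odd): yield 1*2 = 2
  elem=2 (even): yield 2
Therefore out = [0, 2, 2].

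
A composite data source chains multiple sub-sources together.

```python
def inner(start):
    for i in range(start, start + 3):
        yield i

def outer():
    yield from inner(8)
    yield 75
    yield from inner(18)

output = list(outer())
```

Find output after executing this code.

Step 1: outer() delegates to inner(8):
  yield 8
  yield 9
  yield 10
Step 2: yield 75
Step 3: Delegates to inner(18):
  yield 18
  yield 19
  yield 20
Therefore output = [8, 9, 10, 75, 18, 19, 20].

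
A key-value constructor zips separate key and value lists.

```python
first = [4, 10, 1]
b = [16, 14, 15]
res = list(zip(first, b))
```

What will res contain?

Step 1: zip pairs elements at same index:
  Index 0: (4, 16)
  Index 1: (10, 14)
  Index 2: (1, 15)
Therefore res = [(4, 16), (10, 14), (1, 15)].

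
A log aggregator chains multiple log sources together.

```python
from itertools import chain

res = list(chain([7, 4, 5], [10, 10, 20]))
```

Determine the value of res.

Step 1: chain() concatenates iterables: [7, 4, 5] + [10, 10, 20].
Therefore res = [7, 4, 5, 10, 10, 20].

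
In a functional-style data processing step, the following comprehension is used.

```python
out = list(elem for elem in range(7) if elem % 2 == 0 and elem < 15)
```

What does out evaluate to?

Step 1: Filter range(7) where elem % 2 == 0 and elem < 15:
  elem=0: both conditions met, included
  elem=1: excluded (1 % 2 != 0)
  elem=2: both conditions met, included
  elem=3: excluded (3 % 2 != 0)
  elem=4: both conditions met, included
  elem=5: excluded (5 % 2 != 0)
  elem=6: both conditions met, included
Therefore out = [0, 2, 4, 6].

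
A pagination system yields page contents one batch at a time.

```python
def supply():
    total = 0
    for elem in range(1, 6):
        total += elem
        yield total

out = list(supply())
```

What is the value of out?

Step 1: Generator accumulates running sum:
  elem=1: total = 1, yield 1
  elem=2: total = 3, yield 3
  elem=3: total = 6, yield 6
  elem=4: total = 10, yield 10
  elem=5: total = 15, yield 15
Therefore out = [1, 3, 6, 10, 15].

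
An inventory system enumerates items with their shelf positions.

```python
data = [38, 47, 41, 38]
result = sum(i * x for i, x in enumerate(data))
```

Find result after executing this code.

Step 1: Compute i * x for each (i, x) in enumerate([38, 47, 41, 38]):
  i=0, x=38: 0*38 = 0
  i=1, x=47: 1*47 = 47
  i=2, x=41: 2*41 = 82
  i=3, x=38: 3*38 = 114
Step 2: sum = 0 + 47 + 82 + 114 = 243.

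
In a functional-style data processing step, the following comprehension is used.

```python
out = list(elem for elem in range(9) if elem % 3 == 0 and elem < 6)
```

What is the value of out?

Step 1: Filter range(9) where elem % 3 == 0 and elem < 6:
  elem=0: both conditions met, included
  elem=1: excluded (1 % 3 != 0)
  elem=2: excluded (2 % 3 != 0)
  elem=3: both conditions met, included
  elem=4: excluded (4 % 3 != 0)
  elem=5: excluded (5 % 3 != 0)
  elem=6: excluded (6 >= 6)
  elem=7: excluded (7 % 3 != 0, 7 >= 6)
  elem=8: excluded (8 % 3 != 0, 8 >= 6)
Therefore out = [0, 3].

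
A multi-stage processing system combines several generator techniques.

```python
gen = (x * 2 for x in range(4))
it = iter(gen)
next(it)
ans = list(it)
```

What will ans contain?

Step 1: Generator produces [0, 2, 4, 6].
Step 2: next(it) consumes first element (0).
Step 3: list(it) collects remaining: [2, 4, 6].
Therefore ans = [2, 4, 6].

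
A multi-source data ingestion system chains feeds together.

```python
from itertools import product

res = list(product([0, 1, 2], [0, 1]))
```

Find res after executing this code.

Step 1: product([0, 1, 2], [0, 1]) gives all pairs:
  (0, 0)
  (0, 1)
  (1, 0)
  (1, 1)
  (2, 0)
  (2, 1)
Therefore res = [(0, 0), (0, 1), (1, 0), (1, 1), (2, 0), (2, 1)].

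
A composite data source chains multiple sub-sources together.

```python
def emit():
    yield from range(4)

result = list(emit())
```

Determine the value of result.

Step 1: yield from delegates to the iterable, yielding each element.
Step 2: Collected values: [0, 1, 2, 3].
Therefore result = [0, 1, 2, 3].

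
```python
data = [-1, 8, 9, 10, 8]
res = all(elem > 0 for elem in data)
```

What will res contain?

Step 1: Check elem > 0 for each element in [-1, 8, 9, 10, 8]:
  -1 > 0: False
  8 > 0: True
  9 > 0: True
  10 > 0: True
  8 > 0: True
Step 2: all() returns False.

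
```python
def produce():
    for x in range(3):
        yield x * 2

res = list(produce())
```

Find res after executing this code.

Step 1: For each x in range(3), yield x * 2:
  x=0: yield 0 * 2 = 0
  x=1: yield 1 * 2 = 2
  x=2: yield 2 * 2 = 4
Therefore res = [0, 2, 4].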